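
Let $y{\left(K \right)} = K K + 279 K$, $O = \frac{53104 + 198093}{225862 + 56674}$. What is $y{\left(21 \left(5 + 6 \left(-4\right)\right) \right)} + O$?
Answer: $\frac{13528074877}{282536} \approx 47881.0$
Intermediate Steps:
$O = \frac{251197}{282536} \approx 0.88908$
$y{\left(K \right)} = K^{2} + 279 K$
$y{\left(21 \left(5 + 6 \left(-4\right)\right) \right)} + O = 21 \left(5 + 6 \left(-4\right)\right) \left(279 + 21 \left(5 + 6 \left(-4\right)\right)\right) + \frac{251197}{282536} = 21 \left(5 - 24\right) \left(279 + 21 \left(5 - 24\right)\right) + \frac{251197}{282536} = 21 \left(-19\right) \left(279 + 21 \left(-19\right)\right) + \frac{251197}{282536} = - 399 \left(279 - 399\right) + \frac{251197}{282536} = \left(-399\right) \left(-120\right) + \frac{251197}{282536} = 47880 + \frac{251197}{282536} = \frac{13528074877}{282536}$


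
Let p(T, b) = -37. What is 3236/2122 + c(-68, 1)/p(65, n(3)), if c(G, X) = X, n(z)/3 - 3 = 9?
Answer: 58805/39257 ≈ 1.4979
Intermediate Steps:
n(z) = 36 (n(z) = 9 + 3*9 = 9 + 27 = 36)
3236/2122 + c(-68, 1)/p(65, n(3)) = 3236/2122 + 1/(-37) = 3236*(1/2122) + 1*(-1/37) = 1618/1061 - 1/37 = 58805/39257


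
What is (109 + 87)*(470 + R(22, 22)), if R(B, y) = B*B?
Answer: 186984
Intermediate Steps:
R(B, y) = B²
(109 + 87)*(470 + R(22, 22)) = (109 + 87)*(470 + 22²) = 196*(470 + 484) = 196*954 = 186984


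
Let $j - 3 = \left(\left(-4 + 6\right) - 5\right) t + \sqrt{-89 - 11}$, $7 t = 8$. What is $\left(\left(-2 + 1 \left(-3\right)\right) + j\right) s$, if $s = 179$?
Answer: $- \frac{6802}{7} + 1790 i \approx -971.71 + 1790.0 i$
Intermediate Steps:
$t = \frac{8}{7}$ ($t = \frac{1}{7} \cdot 8 = \frac{8}{7} \approx 1.1429$)
$j = - \frac{3}{7} + 10 i$ ($j = 3 + \left(\left(\left(-4 + 6\right) - 5\right) \frac{8}{7} + \sqrt{-89 - 11}\right) = 3 + \left(\left(2 - 5\right) \frac{8}{7} + \sqrt{-100}\right) = 3 + \left(\left(-3\right) \frac{8}{7} + 10 i\right) = 3 - \left(\frac{24}{7} - 10 i\right) = - \frac{3}{7} + 10 i \approx -0.42857 + 10.0 i$)
$\left(\left(-2 + 1 \left(-3\right)\right) + j\right) s = \left(\left(-2 + 1 \left(-3\right)\right) - \left(\frac{3}{7} - 10 i\right)\right) 179 = \left(\left(-2 - 3\right) - \left(\frac{3}{7} - 10 i\right)\right) 179 = \left(-5 - \left(\frac{3}{7} - 10 i\right)\right) 179 = \left(- \frac{38}{7} + 10 i\right) 179 = - \frac{6802}{7} + 1790 i$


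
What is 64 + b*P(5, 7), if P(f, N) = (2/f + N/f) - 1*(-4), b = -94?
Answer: -2406/5 ≈ -481.20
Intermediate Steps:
P(f, N) = 4 + 2/f + N/f (P(f, N) = (2/f + N/f) + 4 = 4 + 2/f + N/f)
64 + b*P(5, 7) = 64 - 94*(2 + 7 + 4*5)/5 = 64 - 94*(2 + 7 + 20)/5 = 64 - 94*29/5 = 64 - 2726/5 = -2406/5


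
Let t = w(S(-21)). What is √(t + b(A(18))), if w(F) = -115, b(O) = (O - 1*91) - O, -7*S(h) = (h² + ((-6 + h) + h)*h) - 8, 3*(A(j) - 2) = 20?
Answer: I*√206 ≈ 14.353*I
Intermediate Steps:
A(j) = 26/3 (A(j) = 2 + (⅓)*20 = 2 + 20/3 = 26/3)
S(h) = 8/7 - h²/7 - h*(-6 + 2*h)/7 (S(h) = -((h² + ((-6 + h) + h)*h) - 8)/7 = -((h² + (-6 + 2*h)*h) - 8)/7 = -((h² + h*(-6 + 2*h)) - 8)/7 = -(-8 + h² + h*(-6 + 2*h))/7 = 8/7 - h²/7 - h*(-6 + 2*h)/7)
b(O) = -91 (b(O) = (O - 91) - O = (-91 + O) - O = -91)
t = -115
√(t + b(A(18))) = √(-115 - 91) = √(-206) = I*√206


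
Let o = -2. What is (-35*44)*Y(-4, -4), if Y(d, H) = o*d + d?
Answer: -6160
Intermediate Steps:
Y(d, H) = -d (Y(d, H) = -2*d + d = -d)
(-35*44)*Y(-4, -4) = (-35*44)*(-1*(-4)) = -1540*4 = -6160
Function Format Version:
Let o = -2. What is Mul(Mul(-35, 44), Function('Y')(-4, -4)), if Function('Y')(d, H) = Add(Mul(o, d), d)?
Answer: -6160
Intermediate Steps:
Function('Y')(d, H) = Mul(-1, d) (Function('Y')(d, H) = Add(Mul(-2, d), d) = Mul(-1, d))
Mul(Mul(-35, 44), Function('Y')(-4, -4)) = Mul(Mul(-35, 44), Mul(-1, -4)) = Mul(-1540, 4) = -6160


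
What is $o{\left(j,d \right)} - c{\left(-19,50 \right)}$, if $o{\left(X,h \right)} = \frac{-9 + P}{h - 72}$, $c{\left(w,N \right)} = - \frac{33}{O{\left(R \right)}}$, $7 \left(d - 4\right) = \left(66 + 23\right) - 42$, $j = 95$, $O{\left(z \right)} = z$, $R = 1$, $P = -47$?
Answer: $\frac{14549}{429} \approx 33.914$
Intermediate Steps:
$d = \frac{75}{7}$ ($d = 4 + \frac{\left(66 + 23\right) - 42}{7} = 4 + \frac{89 - 42}{7} = 4 + \frac{1}{7} \cdot 47 = 4 + \frac{47}{7} = \frac{75}{7} \approx 10.714$)
$c{\left(w,N \right)} = -33$ ($c{\left(w,N \right)} = - \frac{33}{1} = \left(-33\right) 1 = -33$)
$o{\left(X,h \right)} = - \frac{56}{-72 + h}$ ($o{\left(X,h \right)} = \frac{-9 - 47}{h - 72} = - \frac{56}{-72 + h}$)
$o{\left(j,d \right)} - c{\left(-19,50 \right)} = - \frac{56}{-72 + \frac{75}{7}} - -33 = - \frac{56}{- \frac{429}{7}} + 33 = \left(-56\right) \left(- \frac{7}{429}\right) + 33 = \frac{392}{429} + 33 = \frac{14549}{429}$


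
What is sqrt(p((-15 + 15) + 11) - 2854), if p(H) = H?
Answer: I*sqrt(2843) ≈ 53.32*I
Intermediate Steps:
sqrt(p((-15 + 15) + 11) - 2854) = sqrt(((-15 + 15) + 11) - 2854) = sqrt((0 + 11) - 2854) = sqrt(11 - 2854) = sqrt(-2843) = I*sqrt(2843)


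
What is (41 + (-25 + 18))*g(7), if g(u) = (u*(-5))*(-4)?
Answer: 4760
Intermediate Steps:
g(u) = 20*u (g(u) = -5*u*(-4) = 20*u)
(41 + (-25 + 18))*g(7) = (41 + (-25 + 18))*(20*7) = (41 - 7)*140 = 34*140 = 4760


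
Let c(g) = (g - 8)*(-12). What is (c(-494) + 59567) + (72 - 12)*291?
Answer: 83051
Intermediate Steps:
c(g) = 96 - 12*g (c(g) = (-8 + g)*(-12) = 96 - 12*g)
(c(-494) + 59567) + (72 - 12)*291 = ((96 - 12*(-494)) + 59567) + (72 - 12)*291 = ((96 + 5928) + 59567) + 60*291 = (6024 + 59567) + 17460 = 65591 + 17460 = 83051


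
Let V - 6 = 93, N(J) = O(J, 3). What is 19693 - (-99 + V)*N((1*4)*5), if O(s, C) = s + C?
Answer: 19693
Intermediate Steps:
O(s, C) = C + s
N(J) = 3 + J
V = 99 (V = 6 + 93 = 99)
19693 - (-99 + V)*N((1*4)*5) = 19693 - (-99 + 99)*(3 + (1*4)*5) = 19693 - 0*(3 + 4*5) = 19693 - 0*(3 + 20) = 19693 - 0*23 = 19693 - 1*0 = 19693 + 0 = 19693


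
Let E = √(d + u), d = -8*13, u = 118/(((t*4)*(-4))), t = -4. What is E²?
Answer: -3269/32 ≈ -102.16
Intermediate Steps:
u = 59/32 (u = 118/((-4*4*(-4))) = 118/((-16*(-4))) = 118/64 = 118*(1/64) = 59/32 ≈ 1.8438)
d = -104
E = I*√6538/8 (E = √(-104 + 59/32) = √(-3269/32) = I*√6538/8 ≈ 10.107*I)
E² = (I*√6538/8)² = -3269/32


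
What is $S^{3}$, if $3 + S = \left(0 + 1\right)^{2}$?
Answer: $-8$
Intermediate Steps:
$S = -2$ ($S = -3 + \left(0 + 1\right)^{2} = -3 + 1^{2} = -3 + 1 = -2$)
$S^{3} = \left(-2\right)^{3} = -8$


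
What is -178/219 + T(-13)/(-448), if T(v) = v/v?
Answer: -79963/98112 ≈ -0.81502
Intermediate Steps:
T(v) = 1
-178/219 + T(-13)/(-448) = -178/219 + 1/(-448) = -178*1/219 + 1*(-1/448) = -178/219 - 1/448 = -79963/98112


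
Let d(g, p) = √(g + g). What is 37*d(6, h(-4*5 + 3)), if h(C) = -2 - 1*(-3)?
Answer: 74*√3 ≈ 128.17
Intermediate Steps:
h(C) = 1 (h(C) = -2 + 3 = 1)
d(g, p) = √2*√g (d(g, p) = √(2*g) = √2*√g)
37*d(6, h(-4*5 + 3)) = 37*(√2*√6) = 37*(2*√3) = 74*√3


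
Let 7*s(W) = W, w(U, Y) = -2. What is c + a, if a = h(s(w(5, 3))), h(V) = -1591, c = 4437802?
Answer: 4436211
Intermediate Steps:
s(W) = W/7
a = -1591
c + a = 4437802 - 1591 = 4436211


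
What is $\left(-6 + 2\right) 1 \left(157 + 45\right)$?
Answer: $-808$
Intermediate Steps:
$\left(-6 + 2\right) 1 \left(157 + 45\right) = \left(-4\right) 1 \cdot 202 = \left(-4\right) 202 = -808$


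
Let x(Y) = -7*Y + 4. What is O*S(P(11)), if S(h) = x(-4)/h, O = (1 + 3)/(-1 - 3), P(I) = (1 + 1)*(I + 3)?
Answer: -8/7 ≈ -1.1429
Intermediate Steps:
P(I) = 6 + 2*I (P(I) = 2*(3 + I) = 6 + 2*I)
O = -1 (O = 4/(-4) = 4*(-¼) = -1)
x(Y) = 4 - 7*Y
S(h) = 32/h (S(h) = (4 - 7*(-4))/h = (4 + 28)/h = 32/h)
O*S(P(11)) = -32/(6 + 2*11) = -32/(6 + 22) = -32/28 = -1*8/7 = -8/7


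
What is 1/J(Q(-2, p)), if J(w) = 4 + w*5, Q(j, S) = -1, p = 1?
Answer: -1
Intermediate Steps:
J(w) = 4 + 5*w
1/J(Q(-2, p)) = 1/(4 + 5*(-1)) = 1/(4 - 5) = 1/(-1) = -1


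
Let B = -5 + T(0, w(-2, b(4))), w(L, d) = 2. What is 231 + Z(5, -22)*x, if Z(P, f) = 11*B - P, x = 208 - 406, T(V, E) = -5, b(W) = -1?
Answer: 23001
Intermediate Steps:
x = -198
B = -10 (B = -5 - 5 = -10)
Z(P, f) = -110 - P (Z(P, f) = 11*(-10) - P = -110 - P)
231 + Z(5, -22)*x = 231 + (-110 - 1*5)*(-198) = 231 + (-110 - 5)*(-198) = 231 - 115*(-198) = 231 + 22770 = 23001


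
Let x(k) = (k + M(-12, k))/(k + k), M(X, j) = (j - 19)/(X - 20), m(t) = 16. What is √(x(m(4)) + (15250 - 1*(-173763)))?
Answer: √193549827/32 ≈ 434.76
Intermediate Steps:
M(X, j) = (-19 + j)/(-20 + X)
x(k) = (19/32 + 31*k/32)/(2*k) (x(k) = (k + (-19 + k)/(-20 - 12))/(k + k) = (k + (-19 + k)/(-32))/((2*k)) = (k - (-19 + k)/32)*(1/(2*k)) = (k + (19/32 - k/32))*(1/(2*k)) = (19/32 + 31*k/32)*(1/(2*k)) = (19/32 + 31*k/32)/(2*k))
√(x(m(4)) + (15250 - 1*(-173763))) = √((1/64)*(19 + 31*16)/16 + (15250 - 1*(-173763))) = √((1/64)*(1/16)*(19 + 496) + (15250 + 173763)) = √((1/64)*(1/16)*515 + 189013) = √(515/1024 + 189013) = √(193549827/1024) = √193549827/32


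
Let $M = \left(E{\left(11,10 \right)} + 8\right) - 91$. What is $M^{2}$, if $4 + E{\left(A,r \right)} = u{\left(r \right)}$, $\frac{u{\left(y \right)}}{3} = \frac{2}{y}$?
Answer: $\frac{186624}{25} \approx 7465.0$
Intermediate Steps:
$u{\left(y \right)} = \frac{6}{y}$ ($u{\left(y \right)} = 3 \frac{2}{y} = \frac{6}{y}$)
$E{\left(A,r \right)} = -4 + \frac{6}{r}$
$M = - \frac{432}{5}$ ($M = \left(\left(-4 + \frac{6}{10}\right) + 8\right) - 91 = \left(\left(-4 + 6 \cdot \frac{1}{10}\right) + 8\right) - 91 = \left(\left(-4 + \frac{3}{5}\right) + 8\right) - 91 = \left(- \frac{17}{5} + 8\right) - 91 = \frac{23}{5} - 91 = - \frac{432}{5} \approx -86.4$)
$M^{2} = \left(- \frac{432}{5}\right)^{2} = \frac{186624}{25}$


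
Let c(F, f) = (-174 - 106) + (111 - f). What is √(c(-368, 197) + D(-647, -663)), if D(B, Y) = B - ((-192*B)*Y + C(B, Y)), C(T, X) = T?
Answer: √82360146 ≈ 9075.3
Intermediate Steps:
c(F, f) = -169 - f (c(F, f) = -280 + (111 - f) = -169 - f)
D(B, Y) = 192*B*Y (D(B, Y) = B - ((-192*B)*Y + B) = B - (-192*B*Y + B) = B - (B - 192*B*Y) = B + (-B + 192*B*Y) = 192*B*Y)
√(c(-368, 197) + D(-647, -663)) = √((-169 - 1*197) + 192*(-647)*(-663)) = √((-169 - 197) + 82360512) = √(-366 + 82360512) = √82360146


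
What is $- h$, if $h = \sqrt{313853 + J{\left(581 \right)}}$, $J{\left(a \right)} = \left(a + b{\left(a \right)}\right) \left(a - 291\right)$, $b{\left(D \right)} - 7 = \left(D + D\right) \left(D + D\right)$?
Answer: $- \sqrt{392055133} \approx -19800.0$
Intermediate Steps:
$b{\left(D \right)} = 7 + 4 D^{2}$ ($b{\left(D \right)} = 7 + \left(D + D\right) \left(D + D\right) = 7 + 2 D 2 D = 7 + 4 D^{2}$)
$J{\left(a \right)} = \left(-291 + a\right) \left(7 + a + 4 a^{2}\right)$ ($J{\left(a \right)} = \left(a + \left(7 + 4 a^{2}\right)\right) \left(a - 291\right) = \left(7 + a + 4 a^{2}\right) \left(-291 + a\right) = \left(-291 + a\right) \left(7 + a + 4 a^{2}\right)$)
$h = \sqrt{392055133}$ ($h = \sqrt{313853 - \left(167041 - 784491764 + 392583443\right)} = \sqrt{313853 - -391741280} = \sqrt{313853 + 391741280} = \sqrt{392055133} \approx 19800.0$)
$- h = - \sqrt{392055133}$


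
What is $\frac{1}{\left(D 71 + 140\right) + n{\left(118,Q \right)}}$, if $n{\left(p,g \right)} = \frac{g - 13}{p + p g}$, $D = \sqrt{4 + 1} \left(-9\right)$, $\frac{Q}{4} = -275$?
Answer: $- \frac{48052720274}{693976922132579} - \frac{219312899964 \sqrt{5}}{693976922132579} \approx -0.00077589$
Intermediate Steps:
$Q = -1100$ ($Q = 4 \left(-275\right) = -1100$)
$D = - 9 \sqrt{5}$ ($D = \sqrt{5} \left(-9\right) = - 9 \sqrt{5} \approx -20.125$)
$n{\left(p,g \right)} = \frac{-13 + g}{p + g p}$
$\frac{1}{\left(D 71 + 140\right) + n{\left(118,Q \right)}} = \frac{1}{\left(- 9 \sqrt{5} \cdot 71 + 140\right) + \frac{-13 - 1100}{118 \left(1 - 1100\right)}} = \frac{1}{\left(- 639 \sqrt{5} + 140\right) + \frac{1}{118} \frac{1}{-1099} \left(-1113\right)} = \frac{1}{\left(140 - 639 \sqrt{5}\right) + \frac{1}{118} \left(- \frac{1}{1099}\right) \left(-1113\right)} = \frac{1}{\left(140 - 639 \sqrt{5}\right) + \frac{159}{18526}} = \frac{1}{\frac{2593799}{18526} - 639 \sqrt{5}}$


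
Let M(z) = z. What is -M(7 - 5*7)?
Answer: 28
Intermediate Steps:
-M(7 - 5*7) = -(7 - 5*7) = -(7 - 35) = -1*(-28) = 28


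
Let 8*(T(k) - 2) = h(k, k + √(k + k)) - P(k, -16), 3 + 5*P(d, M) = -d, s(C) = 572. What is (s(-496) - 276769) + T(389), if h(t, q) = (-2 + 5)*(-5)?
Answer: -11047483/40 ≈ -2.7619e+5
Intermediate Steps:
P(d, M) = -⅗ - d/5 (P(d, M) = -⅗ + (-d)/5 = -⅗ - d/5)
h(t, q) = -15 (h(t, q) = 3*(-5) = -15)
T(k) = ⅕ + k/40 (T(k) = 2 + (-15 - (-⅗ - k/5))/8 = 2 + (-15 + (⅗ + k/5))/8 = 2 + (-72/5 + k/5)/8 = 2 + (-9/5 + k/40) = ⅕ + k/40)
(s(-496) - 276769) + T(389) = (572 - 276769) + (⅕ + (1/40)*389) = -276197 + (⅕ + 389/40) = -276197 + 397/40 = -11047483/40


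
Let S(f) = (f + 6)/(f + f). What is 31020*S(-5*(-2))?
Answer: 24816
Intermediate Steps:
S(f) = (6 + f)/(2*f) (S(f) = (6 + f)/((2*f)) = (6 + f)*(1/(2*f)) = (6 + f)/(2*f))
31020*S(-5*(-2)) = 31020*((6 - 5*(-2))/(2*((-5*(-2))))) = 31020*((½)*(6 + 10)/10) = 31020*((½)*(⅒)*16) = 31020*(⅘) = 24816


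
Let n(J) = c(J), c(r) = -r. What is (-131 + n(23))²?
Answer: 23716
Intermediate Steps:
n(J) = -J
(-131 + n(23))² = (-131 - 1*23)² = (-131 - 23)² = (-154)² = 23716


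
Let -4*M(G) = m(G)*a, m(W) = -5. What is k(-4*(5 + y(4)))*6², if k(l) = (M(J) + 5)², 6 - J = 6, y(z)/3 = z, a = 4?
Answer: 3600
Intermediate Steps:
y(z) = 3*z
J = 0 (J = 6 - 1*6 = 6 - 6 = 0)
M(G) = 5 (M(G) = -(-5)*4/4 = -¼*(-20) = 5)
k(l) = 100 (k(l) = (5 + 5)² = 10² = 100)
k(-4*(5 + y(4)))*6² = 100*6² = 100*36 = 3600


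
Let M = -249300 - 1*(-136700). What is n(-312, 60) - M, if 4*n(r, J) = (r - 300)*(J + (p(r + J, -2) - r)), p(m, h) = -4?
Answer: 56296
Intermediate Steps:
M = -112600 (M = -249300 + 136700 = -112600)
n(r, J) = (-300 + r)*(-4 + J - r)/4 (n(r, J) = ((r - 300)*(J + (-4 - r)))/4 = ((-300 + r)*(-4 + J - r))/4 = (-300 + r)*(-4 + J - r)/4)
n(-312, 60) - M = (300 - 75*60 + 74*(-312) - ¼*(-312)² + (¼)*60*(-312)) - 1*(-112600) = (300 - 4500 - 23088 - ¼*97344 - 4680) + 112600 = (300 - 4500 - 23088 - 24336 - 4680) + 112600 = -56304 + 112600 = 56296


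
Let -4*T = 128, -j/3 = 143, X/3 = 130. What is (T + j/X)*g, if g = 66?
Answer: -10923/5 ≈ -2184.6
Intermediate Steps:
X = 390 (X = 3*130 = 390)
j = -429 (j = -3*143 = -429)
T = -32 (T = -¼*128 = -32)
(T + j/X)*g = (-32 - 429/390)*66 = (-32 - 429*1/390)*66 = (-32 - 11/10)*66 = -331/10*66 = -10923/5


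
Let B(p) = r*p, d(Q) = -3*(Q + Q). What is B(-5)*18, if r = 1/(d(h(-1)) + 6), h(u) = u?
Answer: -15/2 ≈ -7.5000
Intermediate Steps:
d(Q) = -6*Q
r = 1/12 (r = 1/(-6*(-1) + 6) = 1/(6 + 6) = 1/12 ≈ 0.083333)
B(p) = p/12
B(-5)*18 = ((1/12)*(-5))*18 = -5/12*18 = -15/2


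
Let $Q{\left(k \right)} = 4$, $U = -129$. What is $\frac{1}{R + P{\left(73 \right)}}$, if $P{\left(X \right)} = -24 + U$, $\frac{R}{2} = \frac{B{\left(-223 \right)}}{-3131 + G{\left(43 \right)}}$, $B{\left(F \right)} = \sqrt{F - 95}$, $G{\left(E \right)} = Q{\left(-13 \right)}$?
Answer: $- \frac{9409143}{1439598887} + \frac{118 i \sqrt{318}}{4318796661} \approx -0.0065359 + 4.8723 \cdot 10^{-7} i$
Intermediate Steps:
$G{\left(E \right)} = 4$
$B{\left(F \right)} = \sqrt{-95 + F}$
$R = - \frac{2 i \sqrt{318}}{3127}$ ($R = 2 \frac{\sqrt{-95 - 223}}{-3131 + 4} = 2 \frac{\sqrt{-318}}{-3127} = 2 i \sqrt{318} \left(- \frac{1}{3127}\right) = 2 \left(- \frac{i \sqrt{318}}{3127}\right) = - \frac{2 i \sqrt{318}}{3127} \approx - 0.011406 i$)
$P{\left(X \right)} = -153$ ($P{\left(X \right)} = -24 - 129 = -153$)
$\frac{1}{R + P{\left(73 \right)}} = \frac{1}{- \frac{2 i \sqrt{318}}{3127} - 153} = \frac{1}{-153 - \frac{2 i \sqrt{318}}{3127}}$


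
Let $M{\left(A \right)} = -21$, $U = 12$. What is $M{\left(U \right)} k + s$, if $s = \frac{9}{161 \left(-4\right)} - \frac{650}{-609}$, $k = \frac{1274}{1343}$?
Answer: $- \frac{202816183}{10749372} \approx -18.868$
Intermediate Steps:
$k = \frac{1274}{1343}$ ($k = 1274 \cdot \frac{1}{1343} = \frac{1274}{1343} \approx 0.94862$)
$s = \frac{8431}{8004}$ ($s = \frac{9}{-644} - - \frac{650}{609} = 9 \left(- \frac{1}{644}\right) + \frac{650}{609} = - \frac{9}{644} + \frac{650}{609} = \frac{8431}{8004} \approx 1.0533$)
$M{\left(U \right)} k + s = \left(-21\right) \frac{1274}{1343} + \frac{8431}{8004} = - \frac{26754}{1343} + \frac{8431}{8004} = - \frac{202816183}{10749372}$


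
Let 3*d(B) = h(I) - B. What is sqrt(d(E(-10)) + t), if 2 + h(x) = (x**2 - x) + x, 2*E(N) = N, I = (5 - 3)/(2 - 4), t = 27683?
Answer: 23*sqrt(471)/3 ≈ 166.39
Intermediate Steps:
I = -1 (I = 2/(-2) = 2*(-1/2) = -1)
E(N) = N/2
h(x) = -2 + x**2 (h(x) = -2 + ((x**2 - x) + x) = -2 + x**2)
d(B) = -1/3 - B/3 (d(B) = ((-2 + (-1)**2) - B)/3 = ((-2 + 1) - B)/3 = (-1 - B)/3 = -1/3 - B/3)
sqrt(d(E(-10)) + t) = sqrt((-1/3 - (-10)/6) + 27683) = sqrt((-1/3 - 1/3*(-5)) + 27683) = sqrt((-1/3 + 5/3) + 27683) = sqrt(4/3 + 27683) = sqrt(83053/3) = 23*sqrt(471)/3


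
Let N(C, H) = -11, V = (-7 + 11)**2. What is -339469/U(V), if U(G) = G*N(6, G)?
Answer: 339469/176 ≈ 1928.8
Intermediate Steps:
V = 16 (V = 4**2 = 16)
U(G) = -11*G (U(G) = G*(-11) = -11*G)
-339469/U(V) = -339469/((-11*16)) = -339469/(-176) = -339469*(-1/176) = 339469/176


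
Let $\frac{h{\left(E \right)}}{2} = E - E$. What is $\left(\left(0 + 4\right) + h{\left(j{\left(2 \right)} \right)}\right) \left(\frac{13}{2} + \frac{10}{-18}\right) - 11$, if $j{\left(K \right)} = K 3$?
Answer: $\frac{115}{9} \approx 12.778$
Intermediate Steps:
$j{\left(K \right)} = 3 K$
$h{\left(E \right)} = 0$ ($h{\left(E \right)} = 2 \left(E - E\right) = 2 \cdot 0 = 0$)
$\left(\left(0 + 4\right) + h{\left(j{\left(2 \right)} \right)}\right) \left(\frac{13}{2} + \frac{10}{-18}\right) - 11 = \left(\left(0 + 4\right) + 0\right) \left(\frac{13}{2} + \frac{10}{-18}\right) - 11 = \left(4 + 0\right) \left(13 \cdot \frac{1}{2} + 10 \left(- \frac{1}{18}\right)\right) - 11 = 4 \left(\frac{13}{2} - \frac{5}{9}\right) - 11 = 4 \cdot \frac{107}{18} - 11 = \frac{214}{9} - 11 = \frac{115}{9}$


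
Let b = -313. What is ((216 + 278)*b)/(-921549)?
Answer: 154622/921549 ≈ 0.16778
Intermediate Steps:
((216 + 278)*b)/(-921549) = ((216 + 278)*(-313))/(-921549) = (494*(-313))*(-1/921549) = -154622*(-1/921549) = 154622/921549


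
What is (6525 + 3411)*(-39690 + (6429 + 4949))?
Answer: -281308032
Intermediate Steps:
(6525 + 3411)*(-39690 + (6429 + 4949)) = 9936*(-39690 + 11378) = 9936*(-28312) = -281308032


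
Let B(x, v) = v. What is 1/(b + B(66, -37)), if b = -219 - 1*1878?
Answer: -1/2134 ≈ -0.00046860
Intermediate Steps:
b = -2097 (b = -219 - 1878 = -2097)
1/(b + B(66, -37)) = 1/(-2097 - 37) = 1/(-2134) = -1/2134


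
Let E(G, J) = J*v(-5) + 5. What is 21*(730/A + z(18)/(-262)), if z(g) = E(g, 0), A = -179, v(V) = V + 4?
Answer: -4035255/46898 ≈ -86.043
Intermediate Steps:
v(V) = 4 + V
E(G, J) = 5 - J (E(G, J) = J*(4 - 5) + 5 = J*(-1) + 5 = -J + 5 = 5 - J)
z(g) = 5 (z(g) = 5 - 1*0 = 5 + 0 = 5)
21*(730/A + z(18)/(-262)) = 21*(730/(-179) + 5/(-262)) = 21*(730*(-1/179) + 5*(-1/262)) = 21*(-730/179 - 5/262) = 21*(-192155/46898) = -4035255/46898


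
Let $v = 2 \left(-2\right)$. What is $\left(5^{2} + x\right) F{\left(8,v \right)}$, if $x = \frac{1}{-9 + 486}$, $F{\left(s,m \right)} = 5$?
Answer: $\frac{59630}{477} \approx 125.01$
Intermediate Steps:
$v = -4$
$x = \frac{1}{477} \approx 0.0020964$
$\left(5^{2} + x\right) F{\left(8,v \right)} = \left(5^{2} + \frac{1}{477}\right) 5 = \left(25 + \frac{1}{477}\right) 5 = \frac{11926}{477} \cdot 5 = \frac{59630}{477}$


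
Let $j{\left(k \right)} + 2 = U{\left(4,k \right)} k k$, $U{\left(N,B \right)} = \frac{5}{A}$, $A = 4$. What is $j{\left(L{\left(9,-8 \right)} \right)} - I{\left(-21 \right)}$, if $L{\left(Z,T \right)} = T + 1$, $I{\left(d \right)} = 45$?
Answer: $\frac{57}{4} \approx 14.25$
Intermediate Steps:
$U{\left(N,B \right)} = \frac{5}{4}$
$L{\left(Z,T \right)} = 1 + T$
$j{\left(k \right)} = -2 + \frac{5 k^{2}}{4}$ ($j{\left(k \right)} = -2 + \frac{5 k}{4} k = -2 + \frac{5 k^{2}}{4}$)
$j{\left(L{\left(9,-8 \right)} \right)} - I{\left(-21 \right)} = \left(-2 + \frac{5 \left(1 - 8\right)^{2}}{4}\right) - 45 = \left(-2 + \frac{5 \left(-7\right)^{2}}{4}\right) - 45 = \left(-2 + \frac{5}{4} \cdot 49\right) - 45 = \left(-2 + \frac{245}{4}\right) - 45 = \frac{237}{4} - 45 = \frac{57}{4}$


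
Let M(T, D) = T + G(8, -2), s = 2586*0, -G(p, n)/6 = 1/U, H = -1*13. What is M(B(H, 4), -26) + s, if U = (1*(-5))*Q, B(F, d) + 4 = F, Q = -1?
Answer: -91/5 ≈ -18.200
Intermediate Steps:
H = -13
B(F, d) = -4 + F
U = 5 (U = (1*(-5))*(-1) = -5*(-1) = 5)
G(p, n) = -6/5
s = 0
M(T, D) = -6/5 + T (M(T, D) = T - 6/5 = -6/5 + T)
M(B(H, 4), -26) + s = (-6/5 + (-4 - 13)) + 0 = (-6/5 - 17) + 0 = -91/5 + 0 = -91/5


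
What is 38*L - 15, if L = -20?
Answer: -775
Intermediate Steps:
38*L - 15 = 38*(-20) - 15 = -760 - 15 = -775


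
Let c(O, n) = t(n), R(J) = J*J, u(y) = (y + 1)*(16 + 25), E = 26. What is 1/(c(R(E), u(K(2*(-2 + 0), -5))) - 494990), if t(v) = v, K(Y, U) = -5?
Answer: -1/495154 ≈ -2.0196e-6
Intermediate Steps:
u(y) = 41 + 41*y (u(y) = (1 + y)*41 = 41 + 41*y)
R(J) = J**2
c(O, n) = n
1/(c(R(E), u(K(2*(-2 + 0), -5))) - 494990) = 1/((41 + 41*(-5)) - 494990) = 1/((41 - 205) - 494990) = 1/(-164 - 494990) = 1/(-495154) = -1/495154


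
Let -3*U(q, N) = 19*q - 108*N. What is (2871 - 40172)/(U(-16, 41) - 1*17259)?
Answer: 111903/47045 ≈ 2.3786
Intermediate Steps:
U(q, N) = 36*N - 19*q/3 (U(q, N) = -(19*q - 108*N)/3 = -(-108*N + 19*q)/3 = 36*N - 19*q/3)
(2871 - 40172)/(U(-16, 41) - 1*17259) = (2871 - 40172)/((36*41 - 19/3*(-16)) - 1*17259) = -37301/((1476 + 304/3) - 17259) = -37301/(4732/3 - 17259) = -37301/(-47045/3) = -37301*(-3/47045) = 111903/47045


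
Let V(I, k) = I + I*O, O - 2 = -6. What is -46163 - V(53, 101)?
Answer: -46004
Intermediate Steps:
O = -4 (O = 2 - 6 = -4)
V(I, k) = -3*I (V(I, k) = I + I*(-4) = I - 4*I = -3*I)
-46163 - V(53, 101) = -46163 - (-3)*53 = -46163 - 1*(-159) = -46163 + 159 = -46004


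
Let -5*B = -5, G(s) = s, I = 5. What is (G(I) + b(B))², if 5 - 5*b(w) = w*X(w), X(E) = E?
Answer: 841/25 ≈ 33.640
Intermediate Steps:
B = 1 (B = -⅕*(-5) = 1)
b(w) = 1 - w²/5 (b(w) = 1 - w*w/5 = 1 - w²/5)
(G(I) + b(B))² = (5 + (1 - ⅕*1²))² = (5 + (1 - ⅕*1))² = (5 + (1 - ⅕))² = (5 + ⅘)² = (29/5)² = 841/25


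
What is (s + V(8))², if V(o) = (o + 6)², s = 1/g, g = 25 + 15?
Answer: 61481281/1600 ≈ 38426.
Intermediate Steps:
g = 40
s = 1/40 ≈ 0.025000
V(o) = (6 + o)²
(s + V(8))² = (1/40 + (6 + 8)²)² = (1/40 + 14²)² = (1/40 + 196)² = (7841/40)² = 61481281/1600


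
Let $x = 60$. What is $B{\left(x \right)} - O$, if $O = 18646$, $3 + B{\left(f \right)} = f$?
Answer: $-18589$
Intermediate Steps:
$B{\left(f \right)} = -3 + f$
$B{\left(x \right)} - O = \left(-3 + 60\right) - 18646 = 57 - 18646 = -18589$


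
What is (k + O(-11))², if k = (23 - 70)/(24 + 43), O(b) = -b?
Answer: 476100/4489 ≈ 106.06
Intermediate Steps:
k = -47/67 ≈ -0.70149
(k + O(-11))² = (-47/67 - 1*(-11))² = (-47/67 + 11)² = (690/67)² = 476100/4489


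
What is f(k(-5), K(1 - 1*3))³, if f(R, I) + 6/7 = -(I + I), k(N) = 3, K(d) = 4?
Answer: -238328/343 ≈ -694.83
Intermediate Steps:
f(R, I) = -6/7 - 2*I (f(R, I) = -6/7 - (I + I) = -6/7 - 2*I)
f(k(-5), K(1 - 1*3))³ = (-6/7 - 2*4)³ = (-6/7 - 8)³ = (-62/7)³ = -238328/343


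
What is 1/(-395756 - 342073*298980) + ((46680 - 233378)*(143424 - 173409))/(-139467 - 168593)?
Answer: -61746391414950266533/3397841950411260 ≈ -18172.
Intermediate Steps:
1/(-395756 - 342073*298980) + ((46680 - 233378)*(143424 - 173409))/(-139467 - 168593) = (1/298980)/(-737829) - 186698*(-29985)/(-308060) = -1/737829*1/298980 + 5598139530*(-1/308060) = -1/220596114420 - 559813953/30806 = -61746391414950266533/3397841950411260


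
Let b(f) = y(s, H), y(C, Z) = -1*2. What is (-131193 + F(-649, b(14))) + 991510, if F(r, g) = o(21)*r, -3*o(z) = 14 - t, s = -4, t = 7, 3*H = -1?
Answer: 2585494/3 ≈ 8.6183e+5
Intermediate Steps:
H = -1/3 (H = (1/3)*(-1) = -1/3 ≈ -0.33333)
o(z) = -7/3 (o(z) = -(14 - 1*7)/3 = -(14 - 7)/3 = -1/3*7 = -7/3)
y(C, Z) = -2
b(f) = -2
F(r, g) = -7*r/3
(-131193 + F(-649, b(14))) + 991510 = (-131193 - 7/3*(-649)) + 991510 = (-131193 + 4543/3) + 991510 = -389036/3 + 991510 = 2585494/3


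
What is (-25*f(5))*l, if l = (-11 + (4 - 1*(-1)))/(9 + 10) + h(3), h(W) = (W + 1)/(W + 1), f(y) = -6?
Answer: 1950/19 ≈ 102.63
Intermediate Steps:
h(W) = 1 (h(W) = (1 + W)/(1 + W) = 1)
l = 13/19 (l = (-11 + (4 - 1*(-1)))/(9 + 10) + 1 = (-11 + (4 + 1))/19 + 1 = (-11 + 5)*(1/19) + 1 = -6*1/19 + 1 = -6/19 + 1 = 13/19 ≈ 0.68421)
(-25*f(5))*l = -25*(-6)*(13/19) = 150*(13/19) = 1950/19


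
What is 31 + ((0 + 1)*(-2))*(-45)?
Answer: 121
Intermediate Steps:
31 + ((0 + 1)*(-2))*(-45) = 31 + (1*(-2))*(-45) = 31 - 2*(-45) = 31 + 90 = 121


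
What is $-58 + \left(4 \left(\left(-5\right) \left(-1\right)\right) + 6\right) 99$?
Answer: $2516$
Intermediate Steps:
$-58 + \left(4 \left(\left(-5\right) \left(-1\right)\right) + 6\right) 99 = -58 + \left(4 \cdot 5 + 6\right) 99 = -58 + \left(20 + 6\right) 99 = -58 + 26 \cdot 99 = -58 + 2574 = 2516$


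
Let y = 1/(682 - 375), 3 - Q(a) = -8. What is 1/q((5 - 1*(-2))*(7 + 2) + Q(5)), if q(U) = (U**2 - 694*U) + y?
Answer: -307/14085159 ≈ -2.1796e-5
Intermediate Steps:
Q(a) = 11 (Q(a) = 3 - 1*(-8) = 3 + 8 = 11)
y = 1/307 ≈ 0.0032573
q(U) = 1/307 + U**2 - 694*U (q(U) = (U**2 - 694*U) + 1/307 = 1/307 + U**2 - 694*U)
1/q((5 - 1*(-2))*(7 + 2) + Q(5)) = 1/(1/307 + ((5 - 1*(-2))*(7 + 2) + 11)**2 - 694*((5 - 1*(-2))*(7 + 2) + 11)) = 1/(1/307 + ((5 + 2)*9 + 11)**2 - 694*((5 + 2)*9 + 11)) = 1/(1/307 + (7*9 + 11)**2 - 694*(7*9 + 11)) = 1/(1/307 + (63 + 11)**2 - 694*(63 + 11)) = 1/(1/307 + 74**2 - 694*74) = 1/(1/307 + 5476 - 51356) = 1/(-14085159/307) = -307/14085159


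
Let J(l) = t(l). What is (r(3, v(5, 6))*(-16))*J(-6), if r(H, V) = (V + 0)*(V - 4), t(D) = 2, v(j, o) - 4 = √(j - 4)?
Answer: -160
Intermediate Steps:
v(j, o) = 4 + √(-4 + j) (v(j, o) = 4 + √(j - 4) = 4 + √(-4 + j))
J(l) = 2
r(H, V) = V*(-4 + V)
(r(3, v(5, 6))*(-16))*J(-6) = (((4 + √(-4 + 5))*(-4 + (4 + √(-4 + 5))))*(-16))*2 = (((4 + √1)*(-4 + (4 + √1)))*(-16))*2 = (((4 + 1)*(-4 + (4 + 1)))*(-16))*2 = ((5*(-4 + 5))*(-16))*2 = ((5*1)*(-16))*2 = (5*(-16))*2 = -80*2 = -160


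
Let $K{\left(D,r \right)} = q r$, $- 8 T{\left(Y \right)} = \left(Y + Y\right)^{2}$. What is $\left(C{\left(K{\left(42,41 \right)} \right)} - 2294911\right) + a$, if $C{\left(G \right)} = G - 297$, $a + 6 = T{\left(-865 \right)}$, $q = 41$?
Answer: $- \frac{5335291}{2} \approx -2.6676 \cdot 10^{6}$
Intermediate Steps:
$T{\left(Y \right)} = - \frac{Y^{2}}{2}$ ($T{\left(Y \right)} = - \frac{\left(Y + Y\right)^{2}}{8} = - \frac{\left(2 Y\right)^{2}}{8} = - \frac{4 Y^{2}}{8} = - \frac{Y^{2}}{2}$)
$a = - \frac{748237}{2}$ ($a = -6 - \frac{\left(-865\right)^{2}}{2} = -6 - \frac{748225}{2} = - \frac{748237}{2} \approx -3.7412 \cdot 10^{5}$)
$K{\left(D,r \right)} = 41 r$
$C{\left(G \right)} = -297 + G$ ($C{\left(G \right)} = G - 297 = -297 + G$)
$\left(C{\left(K{\left(42,41 \right)} \right)} - 2294911\right) + a = \left(\left(-297 + 41 \cdot 41\right) - 2294911\right) - \frac{748237}{2} = \left(\left(-297 + 1681\right) - 2294911\right) - \frac{748237}{2} = \left(1384 - 2294911\right) - \frac{748237}{2} = -2293527 - \frac{748237}{2} = - \frac{5335291}{2}$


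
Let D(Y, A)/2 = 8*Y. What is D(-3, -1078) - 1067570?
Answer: -1067618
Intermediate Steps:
D(Y, A) = 16*Y (D(Y, A) = 2*(8*Y) = 16*Y)
D(-3, -1078) - 1067570 = 16*(-3) - 1067570 = -48 - 1067570 = -1067618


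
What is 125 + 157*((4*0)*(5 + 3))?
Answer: 125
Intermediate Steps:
125 + 157*((4*0)*(5 + 3)) = 125 + 157*(0*8) = 125 + 157*0 = 125 + 0 = 125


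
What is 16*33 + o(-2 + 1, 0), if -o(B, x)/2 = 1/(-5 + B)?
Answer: 1585/3 ≈ 528.33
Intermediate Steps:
o(B, x) = -2/(-5 + B)
16*33 + o(-2 + 1, 0) = 16*33 - 2/(-5 + (-2 + 1)) = 528 - 2/(-5 - 1) = 528 - 2/(-6) = 528 - 2*(-1/6) = 528 + 1/3 = 1585/3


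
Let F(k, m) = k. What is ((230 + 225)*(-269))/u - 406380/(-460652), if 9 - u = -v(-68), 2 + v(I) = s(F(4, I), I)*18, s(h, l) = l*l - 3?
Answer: -1128839062/1915966831 ≈ -0.58917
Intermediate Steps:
s(h, l) = -3 + l² (s(h, l) = l² - 3 = -3 + l²)
v(I) = -56 + 18*I² (v(I) = -2 + (-3 + I²)*18 = -2 + (-54 + 18*I²) = -56 + 18*I²)
u = 83185 (u = 9 - (-1)*(-56 + 18*(-68)²) = 9 - (-1)*(-56 + 18*4624) = 9 - (-1)*(-56 + 83232) = 9 - (-1)*83176 = 9 - 1*(-83176) = 9 + 83176 = 83185)
((230 + 225)*(-269))/u - 406380/(-460652) = ((230 + 225)*(-269))/83185 - 406380/(-460652) = (455*(-269))*(1/83185) - 406380*(-1/460652) = -122395*1/83185 + 101595/115163 = -24479/16637 + 101595/115163 = -1128839062/1915966831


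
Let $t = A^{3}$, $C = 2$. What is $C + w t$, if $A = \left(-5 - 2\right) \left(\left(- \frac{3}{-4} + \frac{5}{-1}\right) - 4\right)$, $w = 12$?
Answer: $\frac{36979205}{16} \approx 2.3112 \cdot 10^{6}$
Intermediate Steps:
$A = \frac{231}{4}$ ($A = - 7 \left(\left(\left(-3\right) \left(- \frac{1}{4}\right) + 5 \left(-1\right)\right) - 4\right) = - 7 \left(\left(\frac{3}{4} - 5\right) - 4\right) = - 7 \left(- \frac{17}{4} - 4\right) = \left(-7\right) \left(- \frac{33}{4}\right) = \frac{231}{4} \approx 57.75$)
$t = \frac{12326391}{64}$ ($t = \left(\frac{231}{4}\right)^{3} = \frac{12326391}{64} \approx 1.926 \cdot 10^{5}$)
$C + w t = 2 + 12 \cdot \frac{12326391}{64} = 2 + \frac{36979173}{16} = \frac{36979205}{16}$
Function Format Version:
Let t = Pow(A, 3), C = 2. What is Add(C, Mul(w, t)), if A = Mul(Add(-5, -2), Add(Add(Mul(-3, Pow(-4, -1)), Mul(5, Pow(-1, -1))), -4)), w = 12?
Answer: Rational(36979205, 16) ≈ 2.3112e+6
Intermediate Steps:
A = Rational(231, 4) (A = Mul(-7, Add(Add(Mul(-3, Rational(-1, 4)), Mul(5, -1)), -4)) = Mul(-7, Add(Add(Rational(3, 4), -5), -4)) = Mul(-7, Add(Rational(-17, 4), -4)) = Mul(-7, Rational(-33, 4)) = Rational(231, 4) ≈ 57.750)
t = Rational(12326391, 64) (t = Pow(Rational(231, 4), 3) = Rational(12326391, 64) ≈ 1.9260e+5)
Add(C, Mul(w, t)) = Add(2, Mul(12, Rational(12326391, 64))) = Add(2, Rational(36979173, 16)) = Rational(36979205, 16)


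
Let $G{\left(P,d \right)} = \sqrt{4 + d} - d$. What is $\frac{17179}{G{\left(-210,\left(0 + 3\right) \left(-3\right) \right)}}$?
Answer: $\frac{154611}{86} - \frac{17179 i \sqrt{5}}{86} \approx 1797.8 - 446.67 i$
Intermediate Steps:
$\frac{17179}{G{\left(-210,\left(0 + 3\right) \left(-3\right) \right)}} = \frac{17179}{\sqrt{4 + \left(0 + 3\right) \left(-3\right)} - \left(0 + 3\right) \left(-3\right)} = \frac{17179}{\sqrt{4 + 3 \left(-3\right)} - 3 \left(-3\right)} = \frac{17179}{\sqrt{4 - 9} - -9} = \frac{17179}{\sqrt{-5} + 9} = \frac{17179}{i \sqrt{5} + 9} = \frac{17179}{9 + i \sqrt{5}}$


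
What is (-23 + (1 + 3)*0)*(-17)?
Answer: 391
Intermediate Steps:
(-23 + (1 + 3)*0)*(-17) = (-23 + 4*0)*(-17) = (-23 + 0)*(-17) = -23*(-17) = 391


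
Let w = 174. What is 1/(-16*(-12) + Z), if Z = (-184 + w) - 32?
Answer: 1/150 ≈ 0.0066667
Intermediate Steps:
Z = -42 (Z = (-184 + 174) - 32 = -10 - 32 = -42)
1/(-16*(-12) + Z) = 1/(-16*(-12) - 42) = 1/(192 - 42) = 1/150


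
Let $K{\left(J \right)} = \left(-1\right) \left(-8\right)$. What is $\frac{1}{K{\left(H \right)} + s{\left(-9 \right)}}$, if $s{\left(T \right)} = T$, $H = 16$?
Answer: $-1$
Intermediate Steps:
$K{\left(J \right)} = 8$
$\frac{1}{K{\left(H \right)} + s{\left(-9 \right)}} = \frac{1}{8 - 9} = \frac{1}{-1} = -1$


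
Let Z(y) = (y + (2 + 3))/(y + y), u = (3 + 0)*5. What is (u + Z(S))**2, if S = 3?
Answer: 2401/9 ≈ 266.78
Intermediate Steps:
u = 15 (u = 3*5 = 15)
Z(y) = (5 + y)/(2*y) (Z(y) = (y + 5)/((2*y)) = (5 + y)*(1/(2*y)) = (5 + y)/(2*y))
(u + Z(S))**2 = (15 + (1/2)*(5 + 3)/3)**2 = (15 + (1/2)*(1/3)*8)**2 = (15 + 4/3)**2 = (49/3)**2 = 2401/9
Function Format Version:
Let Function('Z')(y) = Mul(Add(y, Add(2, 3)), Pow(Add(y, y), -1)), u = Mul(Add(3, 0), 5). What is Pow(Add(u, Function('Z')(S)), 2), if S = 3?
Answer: Rational(2401, 9) ≈ 266.78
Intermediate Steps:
u = 15 (u = Mul(3, 5) = 15)
Function('Z')(y) = Mul(Rational(1, 2), Pow(y, -1), Add(5, y)) (Function('Z')(y) = Mul(Add(y, 5), Pow(Mul(2, y), -1)) = Mul(Add(5, y), Mul(Rational(1, 2), Pow(y, -1))) = Mul(Rational(1, 2), Pow(y, -1), Add(5, y)))
Pow(Add(u, Function('Z')(S)), 2) = Pow(Add(15, Mul(Rational(1, 2), Pow(3, -1), Add(5, 3))), 2) = Pow(Add(15, Mul(Rational(1, 2), Rational(1, 3), 8)), 2) = Pow(Add(15, Rational(4, 3)), 2) = Pow(Rational(49, 3), 2) = Rational(2401, 9)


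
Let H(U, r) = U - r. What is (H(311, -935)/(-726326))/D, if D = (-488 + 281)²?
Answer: -623/15561171387 ≈ -4.0036e-8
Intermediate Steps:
D = 42849 (D = (-207)² = 42849)
(H(311, -935)/(-726326))/D = ((311 - 1*(-935))/(-726326))/42849 = ((311 + 935)*(-1/726326))*(1/42849) = (1246*(-1/726326))*(1/42849) = -623/363163*1/42849 = -623/15561171387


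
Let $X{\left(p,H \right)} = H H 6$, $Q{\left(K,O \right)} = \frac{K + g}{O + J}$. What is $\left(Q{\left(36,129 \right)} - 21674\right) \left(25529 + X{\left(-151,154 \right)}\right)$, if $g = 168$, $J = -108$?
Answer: $-3635808750$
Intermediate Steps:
$Q{\left(K,O \right)} = \frac{168 + K}{-108 + O}$ ($Q{\left(K,O \right)} = \frac{K + 168}{O - 108} = \frac{168 + K}{-108 + O}$)
$X{\left(p,H \right)} = 6 H^{2}$ ($X{\left(p,H \right)} = H^{2} \cdot 6 = 6 H^{2}$)
$\left(Q{\left(36,129 \right)} - 21674\right) \left(25529 + X{\left(-151,154 \right)}\right) = \left(\frac{168 + 36}{-108 + 129} - 21674\right) \left(25529 + 6 \cdot 154^{2}\right) = \left(\frac{1}{21} \cdot 204 - 21674\right) \left(25529 + 6 \cdot 23716\right) = \left(\frac{1}{21} \cdot 204 - 21674\right) \left(25529 + 142296\right) = \left(\frac{68}{7} - 21674\right) 167825 = \left(- \frac{151650}{7}\right) 167825 = -3635808750$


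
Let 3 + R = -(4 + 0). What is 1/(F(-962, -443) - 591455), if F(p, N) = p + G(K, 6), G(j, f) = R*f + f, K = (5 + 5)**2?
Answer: -1/592453 ≈ -1.6879e-6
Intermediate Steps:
R = -7 (R = -3 - (4 + 0) = -3 - 1*4 = -3 - 4 = -7)
K = 100 (K = 10**2 = 100)
G(j, f) = -6*f (G(j, f) = -7*f + f = -6*f)
F(p, N) = -36 + p (F(p, N) = p - 6*6 = p - 36 = -36 + p)
1/(F(-962, -443) - 591455) = 1/((-36 - 962) - 591455) = 1/(-998 - 591455) = 1/(-592453) = -1/592453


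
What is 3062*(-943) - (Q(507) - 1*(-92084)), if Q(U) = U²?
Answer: -3236599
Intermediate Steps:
3062*(-943) - (Q(507) - 1*(-92084)) = 3062*(-943) - (507² - 1*(-92084)) = -2887466 - (257049 + 92084) = -2887466 - 1*349133 = -2887466 - 349133 = -3236599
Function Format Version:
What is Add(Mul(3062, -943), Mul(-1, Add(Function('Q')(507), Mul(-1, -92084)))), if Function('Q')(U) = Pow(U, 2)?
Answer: -3236599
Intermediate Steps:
Add(Mul(3062, -943), Mul(-1, Add(Function('Q')(507), Mul(-1, -92084)))) = Add(Mul(3062, -943), Mul(-1, Add(Pow(507, 2), Mul(-1, -92084)))) = Add(-2887466, Mul(-1, Add(257049, 92084))) = Add(-2887466, Mul(-1, 349133)) = Add(-2887466, -349133) = -3236599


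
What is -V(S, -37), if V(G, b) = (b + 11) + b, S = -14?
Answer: 63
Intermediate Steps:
V(G, b) = 11 + 2*b (V(G, b) = (11 + b) + b = 11 + 2*b)
-V(S, -37) = -(11 + 2*(-37)) = -(11 - 74) = -1*(-63) = 63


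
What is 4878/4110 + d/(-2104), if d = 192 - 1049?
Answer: 2297597/1441240 ≈ 1.5942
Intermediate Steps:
d = -857
4878/4110 + d/(-2104) = 4878/4110 - 857/(-2104) = 4878*(1/4110) - 857*(-1/2104) = 813/685 + 857/2104 = 2297597/1441240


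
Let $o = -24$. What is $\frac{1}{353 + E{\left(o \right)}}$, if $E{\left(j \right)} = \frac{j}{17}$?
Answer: $\frac{17}{5977} \approx 0.0028442$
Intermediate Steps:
$E{\left(j \right)} = \frac{j}{17}$ ($E{\left(j \right)} = j \frac{1}{17} = \frac{j}{17}$)
$\frac{1}{353 + E{\left(o \right)}} = \frac{1}{353 + \frac{1}{17} \left(-24\right)} = \frac{1}{353 - \frac{24}{17}} = \frac{1}{\frac{5977}{17}} = \frac{17}{5977}$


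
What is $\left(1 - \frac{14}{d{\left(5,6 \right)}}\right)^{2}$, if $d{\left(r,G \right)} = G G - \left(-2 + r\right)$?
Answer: $\frac{361}{1089} \approx 0.3315$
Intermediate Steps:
$d{\left(r,G \right)} = 2 + G^{2} - r$ ($d{\left(r,G \right)} = G^{2} - \left(-2 + r\right) = 2 + G^{2} - r$)
$\left(1 - \frac{14}{d{\left(5,6 \right)}}\right)^{2} = \left(1 - \frac{14}{2 + 6^{2} - 5}\right)^{2} = \left(1 - \frac{14}{2 + 36 - 5}\right)^{2} = \left(1 - \frac{14}{33}\right)^{2} = \left(\frac{19}{33}\right)^{2} = \frac{361}{1089}$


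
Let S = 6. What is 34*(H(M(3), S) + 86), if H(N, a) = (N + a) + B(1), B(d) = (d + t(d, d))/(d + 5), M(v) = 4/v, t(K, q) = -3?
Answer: 3162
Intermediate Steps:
B(d) = (-3 + d)/(5 + d) (B(d) = (d - 3)/(d + 5) = (-3 + d)/(5 + d))
H(N, a) = -1/3 + N + a (H(N, a) = (N + a) + (-3 + 1)/(5 + 1) = (N + a) - 2/6 = (N + a) + (1/6)*(-2) = (N + a) - 1/3 = -1/3 + N + a)
34*(H(M(3), S) + 86) = 34*((-1/3 + 4/3 + 6) + 86) = 34*(7 + 86) = 34*93 = 3162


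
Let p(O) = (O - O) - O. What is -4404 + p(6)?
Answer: -4410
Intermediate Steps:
p(O) = -O (p(O) = 0 - O = -O)
-4404 + p(6) = -4404 - 1*6 = -4404 - 6 = -4410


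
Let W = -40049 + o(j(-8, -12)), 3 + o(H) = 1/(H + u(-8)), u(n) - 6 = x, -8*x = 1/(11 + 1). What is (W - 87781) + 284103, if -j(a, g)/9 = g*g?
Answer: 19352632974/123841 ≈ 1.5627e+5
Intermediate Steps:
j(a, g) = -9*g**2 (j(a, g) = -9*g*g = -9*g**2)
x = -1/96 (x = -1/(8*(11 + 1)) = -1/8/12 = -1/8*1/12 = -1/96 ≈ -0.010417)
u(n) = 575/96 (u(n) = 6 - 1/96 = 575/96)
o(H) = -3 + 1/(575/96 + H) (o(H) = -3 + 1/(H + 575/96) = -3 + 1/(575/96 + H))
W = -4960079828/123841 (W = -40049 + 9*(-181 - (-288)*(-12)**2)/(575 + 96*(-9*(-12)**2)) = -40049 + 9*(-181 - (-288)*144)/(575 + 96*(-9*144)) = -40049 + 9*(-181 - 32*(-1296))/(575 + 96*(-1296)) = -40049 + 9*(-181 + 41472)/(575 - 124416) = -40049 + 9*41291/(-123841) = -40049 + 9*(-1/123841)*41291 = -40049 - 371619/123841 = -4960079828/123841 ≈ -40052.)
(W - 87781) + 284103 = (-4960079828/123841 - 87781) + 284103 = -15830966649/123841 + 284103 = 19352632974/123841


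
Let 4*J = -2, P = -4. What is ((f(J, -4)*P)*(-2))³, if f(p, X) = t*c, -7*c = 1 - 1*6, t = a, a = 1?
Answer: 64000/343 ≈ 186.59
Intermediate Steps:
J = -½ (J = (¼)*(-2) = -½ ≈ -0.50000)
t = 1
c = 5/7 (c = -(1 - 1*6)/7 = -(1 - 6)/7 = -⅐*(-5) = 5/7 ≈ 0.71429)
f(p, X) = 5/7 (f(p, X) = 1*(5/7) = 5/7)
((f(J, -4)*P)*(-2))³ = (((5/7)*(-4))*(-2))³ = (-20/7*(-2))³ = (40/7)³ = 64000/343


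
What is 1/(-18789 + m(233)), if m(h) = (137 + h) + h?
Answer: -1/18186 ≈ -5.4987e-5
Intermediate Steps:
m(h) = 137 + 2*h
1/(-18789 + m(233)) = 1/(-18789 + (137 + 2*233)) = 1/(-18789 + (137 + 466)) = 1/(-18789 + 603) = 1/(-18186) = -1/18186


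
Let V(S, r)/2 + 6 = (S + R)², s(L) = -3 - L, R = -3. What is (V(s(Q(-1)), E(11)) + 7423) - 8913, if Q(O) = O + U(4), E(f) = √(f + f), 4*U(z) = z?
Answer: -1430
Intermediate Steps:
U(z) = z/4
E(f) = √2*√f (E(f) = √(2*f) = √2*√f)
Q(O) = 1 + O (Q(O) = O + (¼)*4 = O + 1 = 1 + O)
V(S, r) = -12 + 2*(-3 + S)² (V(S, r) = -12 + 2*(S - 3)² = -12 + 2*(-3 + S)²)
(V(s(Q(-1)), E(11)) + 7423) - 8913 = ((-12 + 2*(-3 + (-3 - (1 - 1)))²) + 7423) - 8913 = ((-12 + 2*(-3 + (-3 - 1*0))²) + 7423) - 8913 = ((-12 + 2*(-3 + (-3 + 0))²) + 7423) - 8913 = ((-12 + 2*(-3 - 3)²) + 7423) - 8913 = ((-12 + 2*(-6)²) + 7423) - 8913 = ((-12 + 2*36) + 7423) - 8913 = ((-12 + 72) + 7423) - 8913 = (60 + 7423) - 8913 = 7483 - 8913 = -1430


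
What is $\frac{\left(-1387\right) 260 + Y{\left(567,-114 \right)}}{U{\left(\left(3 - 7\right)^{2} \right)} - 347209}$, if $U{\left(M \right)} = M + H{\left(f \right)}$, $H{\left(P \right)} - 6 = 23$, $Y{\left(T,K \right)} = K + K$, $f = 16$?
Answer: $\frac{90212}{86791} \approx 1.0394$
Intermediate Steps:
$Y{\left(T,K \right)} = 2 K$
$H{\left(P \right)} = 29$ ($H{\left(P \right)} = 6 + 23 = 29$)
$U{\left(M \right)} = 29 + M$ ($U{\left(M \right)} = M + 29 = 29 + M$)
$\frac{\left(-1387\right) 260 + Y{\left(567,-114 \right)}}{U{\left(\left(3 - 7\right)^{2} \right)} - 347209} = \frac{\left(-1387\right) 260 + 2 \left(-114\right)}{\left(29 + \left(3 - 7\right)^{2}\right) - 347209} = \frac{-360620 - 228}{\left(29 + \left(-4\right)^{2}\right) - 347209} = - \frac{360848}{\left(29 + 16\right) - 347209} = - \frac{360848}{45 - 347209} = - \frac{360848}{-347164} = \left(-360848\right) \left(- \frac{1}{347164}\right) = \frac{90212}{86791}$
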